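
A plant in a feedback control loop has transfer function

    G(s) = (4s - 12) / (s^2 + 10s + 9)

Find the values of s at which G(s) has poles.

The poles are the roots of the denominator s^2 + 10s + 9 = 0.
Factoring: (s + 9)(s + 1) = 0, so s = -9 and s = -1.

s = -9, -1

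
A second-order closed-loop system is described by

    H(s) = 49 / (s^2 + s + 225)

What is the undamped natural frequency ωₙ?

ωₙ = 15 rad/s

Compare the denominator to the standard form s^2 + 2ζωₙs + ωₙ².
ωₙ² = 225, so ωₙ = 15 rad/s.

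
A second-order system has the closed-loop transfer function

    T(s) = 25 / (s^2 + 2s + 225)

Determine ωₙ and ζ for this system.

ωₙ = 15 rad/s, ζ ≈ 0.06667

Compare the denominator to the standard form s^2 + 2ζωₙs + ωₙ².
ωₙ² = 225, so ωₙ = 15 rad/s.
2ζωₙ = 2, so ζ = 2/(2·15) ≈ 0.06667.
With ζ = 0.06667 the response is underdamped.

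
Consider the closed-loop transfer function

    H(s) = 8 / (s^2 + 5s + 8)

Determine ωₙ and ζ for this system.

Compare the denominator to the standard form s^2 + 2ζωₙs + ωₙ².
ωₙ² = 8, so ωₙ = √8 ≈ 2.828 rad/s.
2ζωₙ = 5, so ζ = 5/(2·√8) ≈ 0.8839.
With ζ = 0.8839 the response is underdamped.

ωₙ ≈ 2.828 rad/s, ζ ≈ 0.8839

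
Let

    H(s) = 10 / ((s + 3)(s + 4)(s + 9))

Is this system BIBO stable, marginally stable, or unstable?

stable

The poles can be read from the denominator factors: s = -3, -4, -9.
Since all poles lie strictly in the left half-plane, the system is stable.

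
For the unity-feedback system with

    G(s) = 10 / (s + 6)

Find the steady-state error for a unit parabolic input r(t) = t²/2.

e_ss = ∞

G(s) has no poles at the origin.
This is a Type 0 system; Ka = lim_{s→0} s^2·G(s) = 0, so the steady-state error for a parabola input is infinite.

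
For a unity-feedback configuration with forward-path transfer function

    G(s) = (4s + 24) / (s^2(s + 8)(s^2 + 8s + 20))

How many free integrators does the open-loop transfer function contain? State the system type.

The denominator has 2 factors of s at the origin (free integrators), so this is a Type 2 system.

Type 2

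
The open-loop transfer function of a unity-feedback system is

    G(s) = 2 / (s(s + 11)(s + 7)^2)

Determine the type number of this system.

Type 1

The denominator has 1 factor of s at the origin (free integrator), so this is a Type 1 system.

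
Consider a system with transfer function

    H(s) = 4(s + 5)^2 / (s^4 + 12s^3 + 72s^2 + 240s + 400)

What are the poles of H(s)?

The poles are the roots of the denominator s^4 + 12s^3 + 72s^2 + 240s + 400 = 0.
No real roots exist; factor into two real quadratics: (s^2 + 8s + 20)(s^2 + 4s + 20) = 0.
Each quadratic gives a conjugate pair via the quadratic formula.

s = -4 + 2j, -4 - 2j, -2 + 4j, -2 - 4j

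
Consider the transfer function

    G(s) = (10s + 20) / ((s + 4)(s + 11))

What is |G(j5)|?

|G(j5)| ≈ 0.6960

Substitute s = j5: numerator = 20 + j50, denominator = 19 + j75.
|G(j5)| = |20 + j50| / |19 + j75| = 53.852 / 77.369 ≈ 0.6960.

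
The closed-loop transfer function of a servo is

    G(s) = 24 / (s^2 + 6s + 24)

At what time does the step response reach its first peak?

t_p ≈ 0.8112 s

Comparing s^2 + 6s + 24 to s^2 + 2ζωₙs + ωₙ²: ωₙ = √24 ≈ 4.899 rad/s and ζ = 6/(2·√24) ≈ 0.6124.
ζωₙ = 6/2 = 3, so ω_d = ωₙ√(1−ζ²) = √(ωₙ² − (ζωₙ)²) = √(24 − 3²) = √15 ≈ 3.873 rad/s.
t_p = π/ω_d = π/3.873 ≈ 0.8112 s.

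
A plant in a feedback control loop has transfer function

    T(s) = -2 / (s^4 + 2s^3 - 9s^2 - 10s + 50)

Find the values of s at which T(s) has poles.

s = 2 ± j, -3 ± j

The poles are the roots of the denominator s^4 + 2s^3 - 9s^2 - 10s + 50 = 0.
No real roots exist; factor into two real quadratics: (s^2 - 4s + 5)(s^2 + 6s + 10) = 0.
Each quadratic gives a conjugate pair via the quadratic formula.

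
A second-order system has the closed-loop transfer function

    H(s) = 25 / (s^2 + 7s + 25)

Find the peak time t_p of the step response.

t_p ≈ 0.8798 s

Comparing s^2 + 7s + 25 to s^2 + 2ζωₙs + ωₙ²: ωₙ = 5 rad/s and ζ = 7/(2·5) = 0.7.
ζωₙ = 7/2 = 3.5, so ω_d = ωₙ√(1−ζ²) = √(ωₙ² − (ζωₙ)²) = √(25 − 3.5²) = √12.75 ≈ 3.571 rad/s.
t_p = π/ω_d = π/3.571 ≈ 0.8798 s.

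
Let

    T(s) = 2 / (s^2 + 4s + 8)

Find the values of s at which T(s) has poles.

s = -2 + 2j, -2 - 2j

The poles are the roots of the denominator s^2 + 4s + 8 = 0.
Using the quadratic formula: s = (-4 ± √(-16))/2 = -2 ± 2j.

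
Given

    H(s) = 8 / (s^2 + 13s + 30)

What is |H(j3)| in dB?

Substitute s = j3: numerator = 8, denominator = 21 + j39.
|H(j3)| = |8| / |21 + j39| = 8 / 44.294 ≈ 0.1806.
In decibels: 20·log₁₀(0.1806) ≈ -14.9 dB.

|H(j3)|_dB ≈ -14.9 dB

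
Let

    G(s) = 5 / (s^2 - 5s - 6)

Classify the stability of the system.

The denominator s^2 - 5s - 6 factors as (s + 1)(s - 6), giving poles at s = -1, 6.
Since the pole(s) at s = 6 lie in the right half-plane, the system is unstable.

unstable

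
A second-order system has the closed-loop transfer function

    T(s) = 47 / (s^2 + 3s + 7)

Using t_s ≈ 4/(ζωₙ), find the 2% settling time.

t_s ≈ 2.667 s

Comparing s^2 + 3s + 7 to s^2 + 2ζωₙs + ωₙ²: ωₙ = √7 ≈ 2.646 rad/s and ζ = 3/(2·√7) ≈ 0.5669.
ζωₙ = 3/2 = 1.5, so t_s ≈ 4/(ζωₙ) = 4/1.5 ≈ 2.667 s.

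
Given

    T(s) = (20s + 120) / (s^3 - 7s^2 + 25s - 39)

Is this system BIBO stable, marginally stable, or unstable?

unstable

The denominator s^3 - 7s^2 + 25s - 39 factors as (s - 3)(s^2 - 4s + 13), giving poles at s = 3, 2 + 3j, 2 - 3j.
Since the pole(s) at s = 3, 2 ± 3j lie in the right half-plane, the system is unstable.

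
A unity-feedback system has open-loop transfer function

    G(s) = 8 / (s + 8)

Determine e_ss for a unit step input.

G(s) has no poles at the origin.
This is a Type 0 system. Kp = lim_{s→0} G(s) = 8/8 = 1.
e_ss = 1/(1 + Kp) = 1/(1 + 1) = 1/2 ≈ 0.5000.

e_ss = 0.5000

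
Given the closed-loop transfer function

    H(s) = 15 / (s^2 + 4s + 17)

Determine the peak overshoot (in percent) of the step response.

%OS ≈ 17.5%

Comparing s^2 + 4s + 17 to s^2 + 2ζωₙs + ωₙ²: ωₙ = √17 ≈ 4.123 rad/s and ζ = 4/(2·√17) ≈ 0.4851.
%OS = 100·exp(−πζ/√(1−ζ²)) = 100·exp(−π·0.4851/√(1−0.4851²)) ≈ 17.5%.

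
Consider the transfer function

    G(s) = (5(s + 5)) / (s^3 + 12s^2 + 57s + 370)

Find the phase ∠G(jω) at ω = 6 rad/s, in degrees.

∠G(j6) ≈ -66.01°

At s = j6: numerator = 25 + j30, denominator = -62 + j126.
∠G = ∠num − ∠den = 50.194° − (116.20°) = -66.01°.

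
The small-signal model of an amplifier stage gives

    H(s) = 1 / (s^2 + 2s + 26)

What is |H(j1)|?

|H(j1)| ≈ 0.03987

Substitute s = j1: numerator = 1, denominator = 25 + j2.
|H(j1)| = |1| / |25 + j2| = 1 / 25.080 ≈ 0.03987.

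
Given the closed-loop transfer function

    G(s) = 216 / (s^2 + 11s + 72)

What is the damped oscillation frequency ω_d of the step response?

ω_d ≈ 6.461 rad/s

Comparing s^2 + 11s + 72 to s^2 + 2ζωₙs + ωₙ²: ωₙ = √72 ≈ 8.485 rad/s and ζ = 11/(2·√72) ≈ 0.6482.
ζωₙ = 11/2 = 5.5, so ω_d = ωₙ√(1−ζ²) = √(ωₙ² − (ζωₙ)²) = √(72 − 5.5²) = √41.75 ≈ 6.461 rad/s.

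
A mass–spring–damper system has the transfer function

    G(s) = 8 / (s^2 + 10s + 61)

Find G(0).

Set s = 0: G(0) = (8) / (61) = 8/61.

G(0) = 8/61 ≈ 0.1311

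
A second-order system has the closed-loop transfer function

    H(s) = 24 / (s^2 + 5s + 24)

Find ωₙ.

ωₙ ≈ 4.899 rad/s

Compare the denominator to the standard form s^2 + 2ζωₙs + ωₙ².
ωₙ² = 24, so ωₙ = √24 ≈ 4.899 rad/s.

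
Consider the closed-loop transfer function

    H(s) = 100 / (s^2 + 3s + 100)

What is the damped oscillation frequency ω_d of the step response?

Comparing s^2 + 3s + 100 to s^2 + 2ζωₙs + ωₙ²: ωₙ = 10 rad/s and ζ = 3/(2·10) = 0.15.
ζωₙ = 3/2 = 1.5, so ω_d = ωₙ√(1−ζ²) = √(ωₙ² − (ζωₙ)²) = √(100 − 1.5²) = √97.75 ≈ 9.887 rad/s.

ω_d ≈ 9.887 rad/s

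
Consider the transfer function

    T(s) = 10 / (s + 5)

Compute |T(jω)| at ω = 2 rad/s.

|T(j2)| ≈ 1.857

Substitute s = j2: numerator = 10, denominator = 5 + j2.
|T(j2)| = |10| / |5 + j2| = 10 / 5.3852 ≈ 1.857.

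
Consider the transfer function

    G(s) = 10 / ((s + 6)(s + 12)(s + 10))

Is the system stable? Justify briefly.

The poles can be read from the denominator factors: s = -6, -12, -10.
Since all poles lie strictly in the left half-plane, the system is stable.

stable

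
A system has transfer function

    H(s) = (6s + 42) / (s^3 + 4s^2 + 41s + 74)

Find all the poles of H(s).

s = -1 ± 6j, -2

The poles are the roots of the denominator s^3 + 4s^2 + 41s + 74 = 0.
Trying s = -2: the polynomial evaluates to 0, so (s + 2) is a factor.
Dividing out leaves s^2 + 2s + 37 = 0.
The quadratic formula then gives s = -1 ± 6j.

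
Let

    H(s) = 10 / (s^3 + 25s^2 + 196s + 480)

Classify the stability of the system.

The denominator s^3 + 25s^2 + 196s + 480 factors as (s + 12)(s + 5)(s + 8), giving poles at s = -12, -5, -8.
Since all poles lie strictly in the left half-plane, the system is stable.

stable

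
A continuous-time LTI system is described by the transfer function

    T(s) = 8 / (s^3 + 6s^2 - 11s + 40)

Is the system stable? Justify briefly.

unstable

The denominator s^3 + 6s^2 - 11s + 40 factors as (s + 8)(s^2 - 2s + 5), giving poles at s = -8, 1 + 2j, 1 - 2j.
Since the pole(s) at s = 1 ± 2j lie in the right half-plane, the system is unstable.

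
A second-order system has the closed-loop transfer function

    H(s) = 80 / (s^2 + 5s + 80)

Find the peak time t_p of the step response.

t_p ≈ 0.3658 s

Comparing s^2 + 5s + 80 to s^2 + 2ζωₙs + ωₙ²: ωₙ = √80 ≈ 8.944 rad/s and ζ = 5/(2·√80) ≈ 0.2795.
ζωₙ = 5/2 = 2.5, so ω_d = ωₙ√(1−ζ²) = √(ωₙ² − (ζωₙ)²) = √(80 − 2.5²) = √73.75 ≈ 8.588 rad/s.
t_p = π/ω_d = π/8.588 ≈ 0.3658 s.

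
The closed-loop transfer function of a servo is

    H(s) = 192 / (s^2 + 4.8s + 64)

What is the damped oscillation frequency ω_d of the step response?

Comparing s^2 + 4.8s + 64 to s^2 + 2ζωₙs + ωₙ²: ωₙ = 8 rad/s and ζ = 4.8/(2·8) = 0.3.
ζωₙ = 4.8/2 = 2.4, so ω_d = ωₙ√(1−ζ²) = √(ωₙ² − (ζωₙ)²) = √(64 − 2.4²) = √58.24 ≈ 7.632 rad/s.

ω_d ≈ 7.632 rad/s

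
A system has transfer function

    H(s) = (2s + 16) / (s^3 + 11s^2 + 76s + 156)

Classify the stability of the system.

stable

The denominator s^3 + 11s^2 + 76s + 156 factors as (s + 3)(s^2 + 8s + 52), giving poles at s = -3, -4 + 6j, -4 - 6j.
Since all poles lie strictly in the left half-plane, the system is stable.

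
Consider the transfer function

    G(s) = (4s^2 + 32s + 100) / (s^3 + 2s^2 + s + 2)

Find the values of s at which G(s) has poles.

s = ±j, -2

The poles are the roots of the denominator s^3 + 2s^2 + s + 2 = 0.
Trying s = -2: the polynomial evaluates to 0, so (s + 2) is a factor.
Dividing out leaves s^2 + 1 = 0.
The quadratic formula then gives s = 0 ± 1j.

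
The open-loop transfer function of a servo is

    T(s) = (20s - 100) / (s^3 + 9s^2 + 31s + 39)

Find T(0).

T(0) = -100/39 ≈ -2.564

Set s = 0: T(0) = (-100) / (39) = -100/39.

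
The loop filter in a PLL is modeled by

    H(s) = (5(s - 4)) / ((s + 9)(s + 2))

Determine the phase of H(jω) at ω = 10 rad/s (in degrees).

∠H(j10) ≈ -14.90°

At s = j10: numerator = -20 + j50, denominator = -82 + j110.
∠H = ∠num − ∠den = 111.80° − (126.70°) = -14.90°.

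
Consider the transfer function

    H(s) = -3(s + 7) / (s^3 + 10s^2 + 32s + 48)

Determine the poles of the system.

s = -2 ± 2j, -6

The poles are the roots of the denominator s^3 + 10s^2 + 32s + 48 = 0.
Trying s = -6: the polynomial evaluates to 0, so (s + 6) is a factor.
Dividing out leaves s^2 + 4s + 8 = 0.
The quadratic formula then gives s = -2 ± 2j.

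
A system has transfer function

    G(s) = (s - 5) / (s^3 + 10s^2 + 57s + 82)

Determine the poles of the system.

s = -4 + 5j, -4 - 5j, -2

The poles are the roots of the denominator s^3 + 10s^2 + 57s + 82 = 0.
Trying s = -2: the polynomial evaluates to 0, so (s + 2) is a factor.
Dividing out leaves s^2 + 8s + 41 = 0.
The quadratic formula then gives s = -4 ± 5j.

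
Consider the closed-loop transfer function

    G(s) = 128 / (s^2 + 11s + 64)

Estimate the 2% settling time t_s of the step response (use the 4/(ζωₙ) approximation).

t_s ≈ 0.7273 s

Comparing s^2 + 11s + 64 to s^2 + 2ζωₙs + ωₙ²: ωₙ = 8 rad/s and ζ = 11/(2·8) = 0.6875.
ζωₙ = 11/2 = 5.5, so t_s ≈ 4/(ζωₙ) = 4/5.5 ≈ 0.7273 s.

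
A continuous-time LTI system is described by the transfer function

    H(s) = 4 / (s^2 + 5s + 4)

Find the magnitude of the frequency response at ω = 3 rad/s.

Substitute s = j3: numerator = 4, denominator = -5 + j15.
|H(j3)| = |4| / |-5 + j15| = 4 / 15.811 ≈ 0.2530.

|H(j3)| ≈ 0.2530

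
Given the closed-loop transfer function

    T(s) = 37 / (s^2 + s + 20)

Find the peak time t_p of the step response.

Comparing s^2 + s + 20 to s^2 + 2ζωₙs + ωₙ²: ωₙ = √20 ≈ 4.472 rad/s and ζ = 1/(2·√20) ≈ 0.1118.
ζωₙ = 1/2 = 0.5, so ω_d = ωₙ√(1−ζ²) = √(ωₙ² − (ζωₙ)²) = √(20 − 0.5²) = √19.75 ≈ 4.444 rad/s.
t_p = π/ω_d = π/4.444 ≈ 0.7069 s.

t_p ≈ 0.7069 s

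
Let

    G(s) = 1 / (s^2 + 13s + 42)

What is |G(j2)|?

Substitute s = j2: numerator = 1, denominator = 38 + j26.
|G(j2)| = |1| / |38 + j26| = 1 / 46.043 ≈ 0.02172.

|G(j2)| ≈ 0.02172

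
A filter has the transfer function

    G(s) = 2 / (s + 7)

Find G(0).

G(0) = 2/7 ≈ 0.2857

Set s = 0: G(0) = (2) / (7) = 2/7.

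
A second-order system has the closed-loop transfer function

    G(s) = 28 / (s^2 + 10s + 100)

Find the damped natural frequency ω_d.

ω_d ≈ 8.660 rad/s

Comparing s^2 + 10s + 100 to s^2 + 2ζωₙs + ωₙ²: ωₙ = 10 rad/s and ζ = 10/(2·10) = 0.5.
ζωₙ = 10/2 = 5, so ω_d = ωₙ√(1−ζ²) = √(ωₙ² − (ζωₙ)²) = √(100 − 5²) = √75 ≈ 8.660 rad/s.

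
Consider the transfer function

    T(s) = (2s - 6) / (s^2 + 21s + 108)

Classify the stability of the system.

stable

The denominator s^2 + 21s + 108 factors as (s + 12)(s + 9), giving poles at s = -12, -9.
Since all poles lie strictly in the left half-plane, the system is stable.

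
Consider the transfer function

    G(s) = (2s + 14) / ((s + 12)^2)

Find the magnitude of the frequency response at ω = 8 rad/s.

|G(j8)| ≈ 0.1022

Substitute s = j8: numerator = 14 + j16, denominator = 80 + j192.
|G(j8)| = |14 + j16| / |80 + j192| = 21.260 / 208 ≈ 0.1022.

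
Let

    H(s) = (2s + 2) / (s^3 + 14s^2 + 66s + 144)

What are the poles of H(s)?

The poles are the roots of the denominator s^3 + 14s^2 + 66s + 144 = 0.
Trying s = -8: the polynomial evaluates to 0, so (s + 8) is a factor.
Dividing out leaves s^2 + 6s + 18 = 0.
The quadratic formula then gives s = -3 ± 3j.

s = -3 ± 3j, -8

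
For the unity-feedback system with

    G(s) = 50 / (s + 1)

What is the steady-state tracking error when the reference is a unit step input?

G(s) has no poles at the origin.
This is a Type 0 system. Kp = lim_{s→0} G(s) = 50/1.
e_ss = 1/(1 + Kp) = 1/(1 + 50) = 1/51 ≈ 0.01961.

e_ss = 0.01961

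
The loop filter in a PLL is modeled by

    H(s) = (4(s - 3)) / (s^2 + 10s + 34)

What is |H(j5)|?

Substitute s = j5: numerator = -12 + j20, denominator = 9 + j50.
|H(j5)| = |-12 + j20| / |9 + j50| = 23.324 / 50.804 ≈ 0.4591.

|H(j5)| ≈ 0.4591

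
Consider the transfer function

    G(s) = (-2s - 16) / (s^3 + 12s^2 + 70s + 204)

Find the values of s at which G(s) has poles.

The poles are the roots of the denominator s^3 + 12s^2 + 70s + 204 = 0.
Trying s = -6: the polynomial evaluates to 0, so (s + 6) is a factor.
Dividing out leaves s^2 + 6s + 34 = 0.
The quadratic formula then gives s = -3 ± 5j.

s = -3 + 5j, -3 - 5j, -6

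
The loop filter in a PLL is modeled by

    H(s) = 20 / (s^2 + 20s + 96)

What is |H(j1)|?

|H(j1)| ≈ 0.2060

Substitute s = j1: numerator = 20, denominator = 95 + j20.
|H(j1)| = |20| / |95 + j20| = 20 / 97.082 ≈ 0.2060.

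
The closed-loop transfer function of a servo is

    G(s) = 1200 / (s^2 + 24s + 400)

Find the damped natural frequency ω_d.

Comparing s^2 + 24s + 400 to s^2 + 2ζωₙs + ωₙ²: ωₙ = 20 rad/s and ζ = 24/(2·20) = 0.6.
ζωₙ = 24/2 = 12, so ω_d = ωₙ√(1−ζ²) = √(ωₙ² − (ζωₙ)²) = √(400 − 12²) = √256 = 16 rad/s.

ω_d = 16 rad/s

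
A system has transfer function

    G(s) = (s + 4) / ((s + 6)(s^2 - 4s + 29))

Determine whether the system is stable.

unstable

The poles can be read from the denominator factors: s = -6, 2 ± 5j.
Since the pole(s) at s = 2 ± 5j lie in the right half-plane, the system is unstable.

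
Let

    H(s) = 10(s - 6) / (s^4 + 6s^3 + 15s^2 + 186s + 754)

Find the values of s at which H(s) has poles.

The poles are the roots of the denominator s^4 + 6s^3 + 15s^2 + 186s + 754 = 0.
No real roots exist; factor into two real quadratics: (s^2 - 4s + 29)(s^2 + 10s + 26) = 0.
Each quadratic gives a conjugate pair via the quadratic formula.

s = 2 ± 5j, -5 ± j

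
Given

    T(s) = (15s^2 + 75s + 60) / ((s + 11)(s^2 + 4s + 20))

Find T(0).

T(0) = 3/11 ≈ 0.2727

Set s = 0: T(0) = (60) / (220) = 3/11.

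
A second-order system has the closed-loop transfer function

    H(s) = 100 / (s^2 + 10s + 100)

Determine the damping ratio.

ζ = 0.5

Compare the denominator to the standard form s^2 + 2ζωₙs + ωₙ².
ωₙ² = 100, so ωₙ = 10 rad/s.
2ζωₙ = 10, so ζ = 10/(2·10) = 0.5.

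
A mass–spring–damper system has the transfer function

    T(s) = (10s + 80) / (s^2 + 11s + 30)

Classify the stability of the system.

The denominator s^2 + 11s + 30 factors as (s + 5)(s + 6), giving poles at s = -5, -6.
Since all poles lie strictly in the left half-plane, the system is stable.

stable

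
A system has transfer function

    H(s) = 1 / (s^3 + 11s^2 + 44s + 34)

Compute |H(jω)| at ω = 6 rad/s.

Substitute s = j6: numerator = 1, denominator = -362 + j48.
|H(j6)| = |1| / |-362 + j48| = 1 / 365.17 ≈ 0.002738.

|H(j6)| ≈ 0.002738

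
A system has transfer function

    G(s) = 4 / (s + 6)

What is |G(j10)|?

Substitute s = j10: numerator = 4, denominator = 6 + j10.
|G(j10)| = |4| / |6 + j10| = 4 / 11.662 ≈ 0.3430.

|G(j10)| ≈ 0.3430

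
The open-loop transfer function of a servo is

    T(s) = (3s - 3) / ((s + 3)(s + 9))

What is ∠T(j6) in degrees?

At s = j6: numerator = -3 + j18, denominator = -9 + j72.
∠T = ∠num − ∠den = 99.462° − (97.125°) = 2.337°.

∠T(j6) ≈ 2.337°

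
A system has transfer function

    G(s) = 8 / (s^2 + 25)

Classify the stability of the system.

The denominator s^2 + 25 factors as (s^2 + 25), giving poles at s = ±5j.
Since the simple pole(s) at s = ±5j lie on the jω-axis with none in the right half-plane, the system is marginally stable.

marginally stable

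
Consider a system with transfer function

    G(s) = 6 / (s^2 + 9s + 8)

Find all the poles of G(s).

The poles are the roots of the denominator s^2 + 9s + 8 = 0.
Factoring: (s + 1)(s + 8) = 0, so s = -1 and s = -8.

s = -1, -8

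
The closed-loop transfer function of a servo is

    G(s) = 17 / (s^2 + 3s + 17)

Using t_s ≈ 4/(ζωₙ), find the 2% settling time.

Comparing s^2 + 3s + 17 to s^2 + 2ζωₙs + ωₙ²: ωₙ = √17 ≈ 4.123 rad/s and ζ = 3/(2·√17) ≈ 0.3638.
ζωₙ = 3/2 = 1.5, so t_s ≈ 4/(ζωₙ) = 4/1.5 ≈ 2.667 s.

t_s ≈ 2.667 s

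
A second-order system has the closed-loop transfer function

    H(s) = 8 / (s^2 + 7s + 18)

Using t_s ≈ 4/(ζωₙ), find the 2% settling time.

Comparing s^2 + 7s + 18 to s^2 + 2ζωₙs + ωₙ²: ωₙ = √18 ≈ 4.243 rad/s and ζ = 7/(2·√18) ≈ 0.8250.
ζωₙ = 7/2 = 3.5, so t_s ≈ 4/(ζωₙ) = 4/3.5 ≈ 1.143 s.

t_s ≈ 1.143 s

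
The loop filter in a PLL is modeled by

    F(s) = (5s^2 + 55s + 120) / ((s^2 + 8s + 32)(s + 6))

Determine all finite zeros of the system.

s = -3, -8

Set the numerator to zero: 5s^2 + 55s + 120 = 0, i.e. 5·(s^2 + 11s + 24) = 0.
Factoring: (s + 3)(s + 8) = 0.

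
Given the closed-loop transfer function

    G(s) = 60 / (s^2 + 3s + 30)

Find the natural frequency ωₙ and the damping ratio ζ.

Compare the denominator to the standard form s^2 + 2ζωₙs + ωₙ².
ωₙ² = 30, so ωₙ = √30 ≈ 5.477 rad/s.
2ζωₙ = 3, so ζ = 3/(2·√30) ≈ 0.2739.
With ζ = 0.2739 the response is underdamped.

ωₙ ≈ 5.477 rad/s, ζ ≈ 0.2739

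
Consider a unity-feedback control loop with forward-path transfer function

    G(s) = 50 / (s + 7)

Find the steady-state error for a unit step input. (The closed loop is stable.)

G(s) has no poles at the origin.
This is a Type 0 system. Kp = lim_{s→0} G(s) = 50/7.
e_ss = 1/(1 + Kp) = 1/(1 + 50/7) = 7/57 ≈ 0.1228.

e_ss = 0.1228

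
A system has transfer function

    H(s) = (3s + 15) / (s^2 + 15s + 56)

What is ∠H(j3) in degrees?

At s = j3: numerator = 15 + j9, denominator = 47 + j45.
∠H = ∠num − ∠den = 30.964° − (43.755°) = -12.79°.

∠H(j3) ≈ -12.79°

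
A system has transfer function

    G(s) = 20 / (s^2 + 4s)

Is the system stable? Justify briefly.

marginally stable

The denominator s^2 + 4s factors as s(s + 4), giving poles at s = 0, -4.
Since the simple pole(s) at s = 0 lie on the jω-axis with none in the right half-plane, the system is marginally stable.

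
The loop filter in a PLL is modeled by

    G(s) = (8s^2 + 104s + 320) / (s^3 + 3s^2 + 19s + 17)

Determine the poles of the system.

The poles are the roots of the denominator s^3 + 3s^2 + 19s + 17 = 0.
Trying s = -1: the polynomial evaluates to 0, so (s + 1) is a factor.
Dividing out leaves s^2 + 2s + 17 = 0.
The quadratic formula then gives s = -1 ± 4j.

s = -1 ± 4j, -1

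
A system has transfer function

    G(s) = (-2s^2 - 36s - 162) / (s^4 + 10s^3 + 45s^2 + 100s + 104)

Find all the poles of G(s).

The poles are the roots of the denominator s^4 + 10s^3 + 45s^2 + 100s + 104 = 0.
No real roots exist; factor into two real quadratics: (s^2 + 4s + 8)(s^2 + 6s + 13) = 0.
Each quadratic gives a conjugate pair via the quadratic formula.

s = -2 ± 2j, -3 ± 2j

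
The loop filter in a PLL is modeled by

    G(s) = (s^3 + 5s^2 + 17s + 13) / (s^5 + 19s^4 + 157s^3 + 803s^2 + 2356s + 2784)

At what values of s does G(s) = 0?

Set the numerator to zero: s^3 + 5s^2 + 17s + 13 = 0.
Factoring: (s + 1)(s^2 + 4s + 13) = 0.

s = -1, -2 + 3j, -2 - 3j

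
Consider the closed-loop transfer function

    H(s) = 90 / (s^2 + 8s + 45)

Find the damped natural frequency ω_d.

Comparing s^2 + 8s + 45 to s^2 + 2ζωₙs + ωₙ²: ωₙ = √45 ≈ 6.708 rad/s and ζ = 8/(2·√45) ≈ 0.5963.
ζωₙ = 8/2 = 4, so ω_d = ωₙ√(1−ζ²) = √(ωₙ² − (ζωₙ)²) = √(45 − 4²) = √29 ≈ 5.385 rad/s.

ω_d ≈ 5.385 rad/s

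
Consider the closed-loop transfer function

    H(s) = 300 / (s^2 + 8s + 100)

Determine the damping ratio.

ζ = 0.4

Compare the denominator to the standard form s^2 + 2ζωₙs + ωₙ².
ωₙ² = 100, so ωₙ = 10 rad/s.
2ζωₙ = 8, so ζ = 8/(2·10) = 0.4.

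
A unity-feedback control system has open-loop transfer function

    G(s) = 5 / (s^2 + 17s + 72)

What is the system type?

Type 0

The denominator has no factor of s at the origin — no free integrator — so this is a Type 0 system.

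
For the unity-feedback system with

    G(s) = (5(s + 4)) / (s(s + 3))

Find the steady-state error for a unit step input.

G(s) has one pole at the origin.
This is a Type 1 system; for a step input the steady-state error is zero.

e_ss = 0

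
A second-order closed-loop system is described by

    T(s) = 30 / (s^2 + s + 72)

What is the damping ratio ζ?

ζ ≈ 0.05893

Compare the denominator to the standard form s^2 + 2ζωₙs + ωₙ².
ωₙ² = 72, so ωₙ = √72 ≈ 8.485 rad/s.
2ζωₙ = 1, so ζ = 1/(2·√72) ≈ 0.05893.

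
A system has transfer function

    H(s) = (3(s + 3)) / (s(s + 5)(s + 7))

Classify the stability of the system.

The poles can be read from the denominator factors: s = 0, -5, -7.
Since the simple pole(s) at s = 0 lie on the jω-axis with none in the right half-plane, the system is marginally stable.

marginally stable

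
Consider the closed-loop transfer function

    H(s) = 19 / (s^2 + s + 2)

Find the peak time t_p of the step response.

Comparing s^2 + s + 2 to s^2 + 2ζωₙs + ωₙ²: ωₙ = √2 ≈ 1.414 rad/s and ζ = 1/(2·√2) ≈ 0.3536.
ζωₙ = 1/2 = 0.5, so ω_d = ωₙ√(1−ζ²) = √(ωₙ² − (ζωₙ)²) = √(2 − 0.5²) = √1.75 ≈ 1.323 rad/s.
t_p = π/ω_d = π/1.323 ≈ 2.375 s.

t_p ≈ 2.375 s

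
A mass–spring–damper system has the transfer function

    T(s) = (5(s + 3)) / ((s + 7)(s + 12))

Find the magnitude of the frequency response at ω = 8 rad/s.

Substitute s = j8: numerator = 15 + j40, denominator = 20 + j152.
|T(j8)| = |15 + j40| / |20 + j152| = 42.720 / 153.31 ≈ 0.2787.

|T(j8)| ≈ 0.2787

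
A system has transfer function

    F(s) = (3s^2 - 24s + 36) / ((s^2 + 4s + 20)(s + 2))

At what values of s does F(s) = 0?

s = 2, 6

Set the numerator to zero: 3s^2 - 24s + 36 = 0, i.e. 3·(s^2 - 8s + 12) = 0.
Factoring: (s - 2)(s - 6) = 0.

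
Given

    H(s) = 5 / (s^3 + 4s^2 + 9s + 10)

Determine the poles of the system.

The poles are the roots of the denominator s^3 + 4s^2 + 9s + 10 = 0.
Trying s = -2: the polynomial evaluates to 0, so (s + 2) is a factor.
Dividing out leaves s^2 + 2s + 5 = 0.
The quadratic formula then gives s = -1 ± 2j.

s = -1 + 2j, -1 - 2j, -2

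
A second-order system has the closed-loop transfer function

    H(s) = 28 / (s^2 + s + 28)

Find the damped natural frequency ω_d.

Comparing s^2 + s + 28 to s^2 + 2ζωₙs + ωₙ²: ωₙ = √28 ≈ 5.292 rad/s and ζ = 1/(2·√28) ≈ 0.09449.
ζωₙ = 1/2 = 0.5, so ω_d = ωₙ√(1−ζ²) = √(ωₙ² − (ζωₙ)²) = √(28 − 0.5²) = √27.75 ≈ 5.268 rad/s.

ω_d ≈ 5.268 rad/s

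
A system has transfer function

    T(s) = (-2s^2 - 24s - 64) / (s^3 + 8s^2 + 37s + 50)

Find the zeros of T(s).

s = -4, -8

Set the numerator to zero: -2s^2 - 24s - 64 = 0, i.e. -2·(s^2 + 12s + 32) = 0.
Factoring: (s + 4)(s + 8) = 0.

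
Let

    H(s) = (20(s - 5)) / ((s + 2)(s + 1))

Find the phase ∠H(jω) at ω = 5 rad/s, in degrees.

∠H(j5) ≈ -11.89°

At s = j5: numerator = -100 + j100, denominator = -23 + j15.
∠H = ∠num − ∠den = 135° − (146.89°) = -11.89°.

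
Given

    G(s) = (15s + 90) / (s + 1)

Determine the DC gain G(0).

G(0) = 90

Set s = 0: G(0) = (90) / (1) = 90.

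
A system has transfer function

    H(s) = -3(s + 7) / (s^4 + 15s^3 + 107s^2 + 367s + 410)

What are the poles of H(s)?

s = -4 ± 5j, -2, -5

The poles are the roots of the denominator s^4 + 15s^3 + 107s^2 + 367s + 410 = 0.
Trying s = -2: the polynomial evaluates to 0, so (s + 2) is a factor.
Dividing out leaves s^3 + 13s^2 + 81s + 205 = 0.
This factors further as (s^2 + 8s + 41)(s + 5) = 0.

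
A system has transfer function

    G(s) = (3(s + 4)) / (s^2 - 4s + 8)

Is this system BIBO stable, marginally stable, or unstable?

unstable

The poles can be read from the denominator factors: s = 2 + 2j, 2 - 2j.
Since the pole(s) at s = 2 ± 2j lie in the right half-plane, the system is unstable.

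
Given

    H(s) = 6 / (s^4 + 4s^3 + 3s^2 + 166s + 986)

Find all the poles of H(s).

s = 3 ± 5j, -5 ± 2j

The poles are the roots of the denominator s^4 + 4s^3 + 3s^2 + 166s + 986 = 0.
No real roots exist; factor into two real quadratics: (s^2 - 6s + 34)(s^2 + 10s + 29) = 0.
Each quadratic gives a conjugate pair via the quadratic formula.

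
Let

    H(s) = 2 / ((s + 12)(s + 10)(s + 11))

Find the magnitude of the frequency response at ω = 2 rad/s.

|H(j2)| ≈ 0.001442

Substitute s = j2: numerator = 2, denominator = 1188 + j716.
|H(j2)| = |2| / |1188 + j716| = 2 / 1387.1 ≈ 0.001442.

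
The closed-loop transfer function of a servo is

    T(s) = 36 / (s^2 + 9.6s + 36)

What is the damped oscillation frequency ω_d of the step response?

ω_d = 3.600 rad/s

Comparing s^2 + 9.6s + 36 to s^2 + 2ζωₙs + ωₙ²: ωₙ = 6 rad/s and ζ = 9.6/(2·6) = 0.8.
ζωₙ = 9.6/2 = 4.8, so ω_d = ωₙ√(1−ζ²) = √(ωₙ² − (ζωₙ)²) = √(36 − 4.8²) = √12.96 = 3.600 rad/s.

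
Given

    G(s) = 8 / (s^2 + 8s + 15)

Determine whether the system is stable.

stable

The denominator s^2 + 8s + 15 factors as (s + 3)(s + 5), giving poles at s = -3, -5.
Since all poles lie strictly in the left half-plane, the system is stable.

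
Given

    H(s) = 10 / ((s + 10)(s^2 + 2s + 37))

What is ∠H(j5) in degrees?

At s = j5: numerator = 10, denominator = 70 + j160.
∠H = ∠num − ∠den = 0° − (66.371°) = -66.37°.

∠H(j5) ≈ -66.37°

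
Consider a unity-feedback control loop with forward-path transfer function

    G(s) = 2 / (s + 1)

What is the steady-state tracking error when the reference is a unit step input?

G(s) has no poles at the origin.
This is a Type 0 system. Kp = lim_{s→0} G(s) = 2/1.
e_ss = 1/(1 + Kp) = 1/(1 + 2) = 1/3 ≈ 0.3333.

e_ss = 0.3333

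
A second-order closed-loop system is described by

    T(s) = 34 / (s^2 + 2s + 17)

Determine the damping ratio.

Compare the denominator to the standard form s^2 + 2ζωₙs + ωₙ².
ωₙ² = 17, so ωₙ = √17 ≈ 4.123 rad/s.
2ζωₙ = 2, so ζ = 2/(2·√17) ≈ 0.2425.

ζ ≈ 0.2425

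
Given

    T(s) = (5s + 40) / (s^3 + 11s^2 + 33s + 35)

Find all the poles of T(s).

The poles are the roots of the denominator s^3 + 11s^2 + 33s + 35 = 0.
Trying s = -7: the polynomial evaluates to 0, so (s + 7) is a factor.
Dividing out leaves s^2 + 4s + 5 = 0.
The quadratic formula then gives s = -2 ± 1j.

s = -2 + j, -2 - j, -7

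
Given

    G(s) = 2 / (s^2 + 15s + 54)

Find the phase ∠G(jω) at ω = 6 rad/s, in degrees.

∠G(j6) ≈ -78.69°

At s = j6: numerator = 2, denominator = 18 + j90.
∠G = ∠num − ∠den = 0° − (78.690°) = -78.69°.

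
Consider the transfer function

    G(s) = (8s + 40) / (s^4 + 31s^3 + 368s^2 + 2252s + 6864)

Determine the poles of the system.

s = -4 + 6j, -4 - 6j, -12, -11

The poles are the roots of the denominator s^4 + 31s^3 + 368s^2 + 2252s + 6864 = 0.
Trying s = -12: the polynomial evaluates to 0, so (s + 12) is a factor.
Dividing out leaves s^3 + 19s^2 + 140s + 572 = 0.
This factors further as (s^2 + 8s + 52)(s + 11) = 0.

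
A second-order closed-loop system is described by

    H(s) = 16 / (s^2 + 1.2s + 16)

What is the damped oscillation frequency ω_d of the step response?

ω_d ≈ 3.955 rad/s

Comparing s^2 + 1.2s + 16 to s^2 + 2ζωₙs + ωₙ²: ωₙ = 4 rad/s and ζ = 1.2/(2·4) = 0.15.
ζωₙ = 1.2/2 = 0.6, so ω_d = ωₙ√(1−ζ²) = √(ωₙ² − (ζωₙ)²) = √(16 − 0.6²) = √15.64 ≈ 3.955 rad/s.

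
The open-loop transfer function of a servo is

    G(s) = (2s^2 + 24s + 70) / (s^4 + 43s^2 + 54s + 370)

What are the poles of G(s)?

s = 1 + 6j, 1 - 6j, -1 + 3j, -1 - 3j

The poles are the roots of the denominator s^4 + 43s^2 + 54s + 370 = 0.
No real roots exist; factor into two real quadratics: (s^2 - 2s + 37)(s^2 + 2s + 10) = 0.
Each quadratic gives a conjugate pair via the quadratic formula.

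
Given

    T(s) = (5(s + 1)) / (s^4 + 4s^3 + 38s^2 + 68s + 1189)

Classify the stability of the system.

unstable

The denominator s^4 + 4s^3 + 38s^2 + 68s + 1189 factors as (s^2 - 4s + 29)(s^2 + 8s + 41), giving poles at s = 2 + 5j, 2 - 5j, -4 + 5j, -4 - 5j.
Since the pole(s) at s = 2 ± 5j lie in the right half-plane, the system is unstable.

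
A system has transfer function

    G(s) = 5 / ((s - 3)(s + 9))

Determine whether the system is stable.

The poles can be read from the denominator factors: s = 3, -9.
Since the pole(s) at s = 3 lie in the right half-plane, the system is unstable.

unstable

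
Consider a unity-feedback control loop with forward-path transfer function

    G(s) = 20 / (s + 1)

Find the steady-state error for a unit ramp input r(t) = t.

G(s) has no poles at the origin.
This is a Type 0 system; Kv = lim_{s→0} s·G(s) = 0, so the steady-state error for a ramp input is infinite.

e_ss = ∞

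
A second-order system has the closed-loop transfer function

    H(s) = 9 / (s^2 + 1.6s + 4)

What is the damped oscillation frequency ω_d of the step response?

ω_d ≈ 1.833 rad/s

Comparing s^2 + 1.6s + 4 to s^2 + 2ζωₙs + ωₙ²: ωₙ = 2 rad/s and ζ = 1.6/(2·2) = 0.4.
ζωₙ = 1.6/2 = 0.8, so ω_d = ωₙ√(1−ζ²) = √(ωₙ² − (ζωₙ)²) = √(4 − 0.8²) = √3.36 ≈ 1.833 rad/s.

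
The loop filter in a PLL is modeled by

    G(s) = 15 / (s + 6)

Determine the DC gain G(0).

Set s = 0: G(0) = (15) / (6) = 5/2.

G(0) = 5/2 ≈ 2.500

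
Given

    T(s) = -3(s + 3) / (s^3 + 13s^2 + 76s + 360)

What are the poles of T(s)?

s = -2 + 6j, -2 - 6j, -9

The poles are the roots of the denominator s^3 + 13s^2 + 76s + 360 = 0.
Trying s = -9: the polynomial evaluates to 0, so (s + 9) is a factor.
Dividing out leaves s^2 + 4s + 40 = 0.
The quadratic formula then gives s = -2 ± 6j.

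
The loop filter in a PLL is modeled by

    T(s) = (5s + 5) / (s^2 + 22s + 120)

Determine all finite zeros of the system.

s = -1

Set the numerator to zero: 5s + 5 = 0, i.e. 5·(s + 1) = 0.
So s = -1.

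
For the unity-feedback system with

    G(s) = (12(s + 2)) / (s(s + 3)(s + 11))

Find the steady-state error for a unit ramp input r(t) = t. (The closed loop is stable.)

G(s) has one pole at the origin.
This is a Type 1 system. Kv = lim_{s→0} s·G(s) = 24/33 = 8/11.
e_ss = 1/Kv = 1/(8/11) = 11/8 ≈ 1.375.

e_ss = 1.375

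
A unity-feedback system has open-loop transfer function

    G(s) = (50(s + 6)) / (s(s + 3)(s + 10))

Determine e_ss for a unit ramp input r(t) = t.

e_ss = 0.1000

G(s) has one pole at the origin.
This is a Type 1 system. Kv = lim_{s→0} s·G(s) = 300/30 = 10.
e_ss = 1/Kv = 1/(10) = 1/10 ≈ 0.1000.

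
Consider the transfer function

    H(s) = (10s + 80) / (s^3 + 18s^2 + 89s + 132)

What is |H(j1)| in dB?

Substitute s = j1: numerator = 80 + j10, denominator = 114 + j88.
|H(j1)| = |80 + j10| / |114 + j88| = 80.623 / 144.01 ≈ 0.5598.
In decibels: 20·log₁₀(0.5598) ≈ -5.04 dB.

|H(j1)|_dB ≈ -5.04 dB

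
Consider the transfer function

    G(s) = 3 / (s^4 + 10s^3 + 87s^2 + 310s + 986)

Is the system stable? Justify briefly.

stable

The denominator s^4 + 10s^3 + 87s^2 + 310s + 986 factors as (s^2 + 4s + 29)(s^2 + 6s + 34), giving poles at s = -2 + 5j, -2 - 5j, -3 + 5j, -3 - 5j.
Since all poles lie strictly in the left half-plane, the system is stable.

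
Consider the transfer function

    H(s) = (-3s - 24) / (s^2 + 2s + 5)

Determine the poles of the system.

The poles are the roots of the denominator s^2 + 2s + 5 = 0.
Using the quadratic formula: s = (-2 ± √(-16))/2 = -1 ± 2j.

s = -1 ± 2j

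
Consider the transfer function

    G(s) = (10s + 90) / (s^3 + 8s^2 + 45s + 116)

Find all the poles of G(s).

s = -2 ± 5j, -4

The poles are the roots of the denominator s^3 + 8s^2 + 45s + 116 = 0.
Trying s = -4: the polynomial evaluates to 0, so (s + 4) is a factor.
Dividing out leaves s^2 + 4s + 29 = 0.
The quadratic formula then gives s = -2 ± 5j.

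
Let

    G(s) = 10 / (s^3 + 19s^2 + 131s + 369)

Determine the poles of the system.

s = -5 ± 4j, -9

The poles are the roots of the denominator s^3 + 19s^2 + 131s + 369 = 0.
Trying s = -9: the polynomial evaluates to 0, so (s + 9) is a factor.
Dividing out leaves s^2 + 10s + 41 = 0.
The quadratic formula then gives s = -5 ± 4j.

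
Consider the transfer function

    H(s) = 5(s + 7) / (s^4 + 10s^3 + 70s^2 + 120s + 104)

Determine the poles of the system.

s = -4 ± 6j, -1 ± j

The poles are the roots of the denominator s^4 + 10s^3 + 70s^2 + 120s + 104 = 0.
No real roots exist; factor into two real quadratics: (s^2 + 8s + 52)(s^2 + 2s + 2) = 0.
Each quadratic gives a conjugate pair via the quadratic formula.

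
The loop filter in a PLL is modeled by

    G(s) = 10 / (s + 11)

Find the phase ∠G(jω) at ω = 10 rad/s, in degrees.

At s = j10: numerator = 10, denominator = 11 + j10.
∠G = ∠num − ∠den = 0° − (42.274°) = -42.27°.

∠G(j10) ≈ -42.27°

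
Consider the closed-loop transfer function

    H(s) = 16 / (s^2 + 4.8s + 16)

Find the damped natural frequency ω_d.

ω_d = 3.200 rad/s

Comparing s^2 + 4.8s + 16 to s^2 + 2ζωₙs + ωₙ²: ωₙ = 4 rad/s and ζ = 4.8/(2·4) = 0.6.
ζωₙ = 4.8/2 = 2.4, so ω_d = ωₙ√(1−ζ²) = √(ωₙ² − (ζωₙ)²) = √(16 − 2.4²) = √10.24 = 3.200 rad/s.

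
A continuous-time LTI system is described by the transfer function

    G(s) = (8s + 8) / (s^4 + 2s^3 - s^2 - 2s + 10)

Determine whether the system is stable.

The denominator s^4 + 2s^3 - s^2 - 2s + 10 factors as (s^2 + 4s + 5)(s^2 - 2s + 2), giving poles at s = -2 ± j, 1 ± j.
Since the pole(s) at s = 1 ± j lie in the right half-plane, the system is unstable.

unstable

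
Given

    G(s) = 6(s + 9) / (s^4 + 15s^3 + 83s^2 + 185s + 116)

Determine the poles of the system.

The poles are the roots of the denominator s^4 + 15s^3 + 83s^2 + 185s + 116 = 0.
Trying s = -4: the polynomial evaluates to 0, so (s + 4) is a factor.
Dividing out leaves s^3 + 11s^2 + 39s + 29 = 0.
This factors further as (s^2 + 10s + 29)(s + 1) = 0.

s = -5 ± 2j, -4, -1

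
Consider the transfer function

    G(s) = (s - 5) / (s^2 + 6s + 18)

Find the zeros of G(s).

s = 5

Set the numerator to zero: s - 5 = 0.
So s = 5.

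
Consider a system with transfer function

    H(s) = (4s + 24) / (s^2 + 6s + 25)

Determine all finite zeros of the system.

Set the numerator to zero: 4s + 24 = 0, i.e. 4·(s + 6) = 0.
So s = -6.

s = -6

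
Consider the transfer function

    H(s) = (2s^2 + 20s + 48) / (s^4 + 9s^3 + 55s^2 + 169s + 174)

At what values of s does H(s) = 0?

s = -4, -6

Set the numerator to zero: 2s^2 + 20s + 48 = 0, i.e. 2·(s^2 + 10s + 24) = 0.
Factoring: (s + 4)(s + 6) = 0.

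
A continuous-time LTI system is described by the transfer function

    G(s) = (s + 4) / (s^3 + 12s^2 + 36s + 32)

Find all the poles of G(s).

The poles are the roots of the denominator s^3 + 12s^2 + 36s + 32 = 0.
Trying s = -8: the polynomial evaluates to 0, so (s + 8) is a factor.
Dividing out leaves s^2 + 4s + 4 = 0.
Factoring the quadratic: (s + 2)^2 = 0.

s = -8, -2, -2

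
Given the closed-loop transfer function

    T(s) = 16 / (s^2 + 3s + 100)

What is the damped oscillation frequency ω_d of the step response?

ω_d ≈ 9.887 rad/s

Comparing s^2 + 3s + 100 to s^2 + 2ζωₙs + ωₙ²: ωₙ = 10 rad/s and ζ = 3/(2·10) = 0.15.
ζωₙ = 3/2 = 1.5, so ω_d = ωₙ√(1−ζ²) = √(ωₙ² − (ζωₙ)²) = √(100 − 1.5²) = √97.75 ≈ 9.887 rad/s.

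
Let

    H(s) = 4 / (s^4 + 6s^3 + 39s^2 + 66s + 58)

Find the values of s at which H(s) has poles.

s = -2 ± 5j, -1 ± j

The poles are the roots of the denominator s^4 + 6s^3 + 39s^2 + 66s + 58 = 0.
No real roots exist; factor into two real quadratics: (s^2 + 4s + 29)(s^2 + 2s + 2) = 0.
Each quadratic gives a conjugate pair via the quadratic formula.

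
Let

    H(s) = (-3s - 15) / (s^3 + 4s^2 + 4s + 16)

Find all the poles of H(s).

s = ±2j, -4

The poles are the roots of the denominator s^3 + 4s^2 + 4s + 16 = 0.
Trying s = -4: the polynomial evaluates to 0, so (s + 4) is a factor.
Dividing out leaves s^2 + 4 = 0.
The quadratic formula then gives s = 0 ± 2j.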